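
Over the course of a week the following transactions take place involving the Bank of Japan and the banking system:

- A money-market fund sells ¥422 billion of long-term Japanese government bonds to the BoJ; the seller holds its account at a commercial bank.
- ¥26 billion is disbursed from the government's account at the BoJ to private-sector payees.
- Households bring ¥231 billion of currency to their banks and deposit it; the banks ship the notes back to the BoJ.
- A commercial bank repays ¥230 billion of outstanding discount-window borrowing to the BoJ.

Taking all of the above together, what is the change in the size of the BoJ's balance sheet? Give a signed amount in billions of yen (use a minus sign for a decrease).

+¥192 billion

Asset purchase (from non-banks) ¥422 billion: a BoJ asset is acquired → +¥422B.
Government spending ¥26 billion: only the composition of liabilities changes → 0.
Currency deposit ¥231 billion: only the composition of liabilities changes → 0.
Discount-window repayment ¥230 billion: a BoJ asset is shed → −¥230B.
Net: 422 + 0 + 0 − 230 = +¥192 billion.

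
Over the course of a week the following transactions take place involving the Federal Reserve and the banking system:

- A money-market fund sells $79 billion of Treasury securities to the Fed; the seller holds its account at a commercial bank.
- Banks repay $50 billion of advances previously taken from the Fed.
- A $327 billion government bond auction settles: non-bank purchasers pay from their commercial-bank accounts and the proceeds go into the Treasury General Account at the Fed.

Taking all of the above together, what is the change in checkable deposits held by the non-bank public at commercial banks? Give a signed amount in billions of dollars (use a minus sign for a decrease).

Asset purchase (from non-banks) $79 billion: non-bank counterparties' bank balances rise → +$79B.
Discount-window repayment $50 billion: the counterparty is a bank, so public deposits are unchanged → 0.
Government account inflow $327 billion: non-bank counterparties' bank balances fall → −$327B.
Net: 79 + 0 − 327 = -$248 billion.

-$248 billion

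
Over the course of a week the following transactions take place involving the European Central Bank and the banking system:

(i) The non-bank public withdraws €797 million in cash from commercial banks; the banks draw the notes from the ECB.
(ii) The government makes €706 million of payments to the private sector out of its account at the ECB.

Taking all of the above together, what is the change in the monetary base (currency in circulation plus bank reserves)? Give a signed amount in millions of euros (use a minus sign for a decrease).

+€706 million

ECB balance sheet:
  Assets:      no change
  Liabilities: Bank reserves −€91M, Currency in circulation +€797M, Government deposits −€706M
Monetary base = currency + reserves: +€797M + (−€91M) = +€706 million.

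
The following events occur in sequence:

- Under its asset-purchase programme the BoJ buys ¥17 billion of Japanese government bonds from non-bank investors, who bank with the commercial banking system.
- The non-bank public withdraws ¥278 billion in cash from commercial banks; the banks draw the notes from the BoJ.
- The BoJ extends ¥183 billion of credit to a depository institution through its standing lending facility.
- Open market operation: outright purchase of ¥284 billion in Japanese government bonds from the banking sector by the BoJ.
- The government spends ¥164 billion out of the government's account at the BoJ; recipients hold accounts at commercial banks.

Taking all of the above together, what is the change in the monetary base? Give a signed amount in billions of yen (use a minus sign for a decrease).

BoJ balance sheet:
  Assets:      Securities +¥301B, Loans to banks +¥183B
  Liabilities: Bank reserves +¥370B, Currency in circulation +¥278B, Government deposits −¥164B
Commercial banking system:
  Assets:      Reserves at CB +¥370B, Securities −¥284B
  Liabilities: Checkable deposits −¥97B, Borrowings from CB +¥183B
Monetary base = currency + reserves: +¥278B + (+¥370B) = +¥648 billion.

+¥648 billion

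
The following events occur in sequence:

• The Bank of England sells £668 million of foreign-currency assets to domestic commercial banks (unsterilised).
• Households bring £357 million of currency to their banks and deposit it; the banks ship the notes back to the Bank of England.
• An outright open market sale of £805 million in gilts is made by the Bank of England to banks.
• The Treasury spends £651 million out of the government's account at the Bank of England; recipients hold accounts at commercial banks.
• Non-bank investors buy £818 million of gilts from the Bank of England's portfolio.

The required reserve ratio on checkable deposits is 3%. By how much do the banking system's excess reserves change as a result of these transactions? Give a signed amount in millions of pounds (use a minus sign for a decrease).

FX sale £668 million: reserves −£668M, deposits 0.
Currency deposit £357 million: reserves +£357M, deposits +£357M.
OMO sale (to banks) £805 million: reserves −£805M, deposits 0.
Government spending £651 million: reserves +£651M, deposits +£651M.
Asset sale (to non-banks) £818 million: reserves −£818M, deposits −£818M.
Totals: Δreserves = −£1283M, Δdeposits = +£190M.
Δrequired reserves = 3% × +£190M = +£5.7M.
Δexcess reserves = Δreserves − Δrequired = −£1283M − (+£5.7M) = -£1288.7 million.

-£1288.7 million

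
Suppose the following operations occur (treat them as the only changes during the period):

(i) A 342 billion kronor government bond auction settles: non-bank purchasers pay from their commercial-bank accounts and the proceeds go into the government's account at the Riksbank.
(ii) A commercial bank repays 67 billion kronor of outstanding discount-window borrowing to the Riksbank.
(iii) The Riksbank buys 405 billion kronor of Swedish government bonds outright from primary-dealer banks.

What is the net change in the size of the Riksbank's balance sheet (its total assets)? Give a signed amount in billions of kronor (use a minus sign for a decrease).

Government account inflow 342 billion kronor: only the composition of liabilities changes → 0.
Discount-window repayment 67 billion kronor: a Riksbank asset is shed → −67B.
OMO purchase (from banks) 405 billion kronor: a Riksbank asset is acquired → +405B.
Net: 0 − 67 + 405 = +338 billion.

+338 billion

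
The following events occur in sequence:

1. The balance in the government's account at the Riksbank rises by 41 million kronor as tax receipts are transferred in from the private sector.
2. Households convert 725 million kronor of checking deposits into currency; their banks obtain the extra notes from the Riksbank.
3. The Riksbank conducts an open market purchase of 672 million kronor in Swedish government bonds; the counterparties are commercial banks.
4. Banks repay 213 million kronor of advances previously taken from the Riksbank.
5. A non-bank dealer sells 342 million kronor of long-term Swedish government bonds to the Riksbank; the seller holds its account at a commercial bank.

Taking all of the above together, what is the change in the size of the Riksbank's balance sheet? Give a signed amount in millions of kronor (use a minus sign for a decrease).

+801 million

Government account inflow 41 million kronor: only the composition of liabilities changes → 0.
Currency withdrawal 725 million kronor: only the composition of liabilities changes → 0.
OMO purchase (from banks) 672 million kronor: a Riksbank asset is acquired → +672M.
Discount-window repayment 213 million kronor: a Riksbank asset is shed → −213M.
Asset purchase (from non-banks) 342 million kronor: a Riksbank asset is acquired → +342M.
Net: 0 + 0 + 672 − 213 + 342 = +801 million.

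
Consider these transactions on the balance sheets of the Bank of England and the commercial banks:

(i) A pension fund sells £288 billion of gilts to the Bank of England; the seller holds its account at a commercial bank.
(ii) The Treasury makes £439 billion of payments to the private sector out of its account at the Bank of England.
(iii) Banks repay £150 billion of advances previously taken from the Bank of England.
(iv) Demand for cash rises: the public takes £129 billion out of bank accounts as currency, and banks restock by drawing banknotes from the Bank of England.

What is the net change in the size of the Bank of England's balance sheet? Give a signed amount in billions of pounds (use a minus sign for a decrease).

Bank of England balance sheet:
  Assets:      Securities +£288B, Loans to banks −£150B
  Liabilities: Bank reserves +£448B, Currency in circulation +£129B, Government deposits −£439B
Change in total Bank of England assets = +£138 billion.

+£138 billion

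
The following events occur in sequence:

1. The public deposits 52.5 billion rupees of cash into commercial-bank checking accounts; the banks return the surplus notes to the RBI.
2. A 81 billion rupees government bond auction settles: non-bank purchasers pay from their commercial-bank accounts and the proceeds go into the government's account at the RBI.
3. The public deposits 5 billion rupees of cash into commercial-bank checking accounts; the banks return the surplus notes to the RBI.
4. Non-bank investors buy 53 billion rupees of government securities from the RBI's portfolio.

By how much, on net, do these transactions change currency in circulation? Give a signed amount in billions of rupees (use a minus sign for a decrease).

RBI balance sheet:
  Assets:      Securities −53B
  Liabilities: Bank reserves −76.5B, Currency in circulation −57.5B, Government deposits +81B
Commercial banking system:
  Assets:      Reserves at CB −76.5B
  Liabilities: Checkable deposits −76.5B
So the change in currency in circulation is -57.5 billion.

-57.5 billion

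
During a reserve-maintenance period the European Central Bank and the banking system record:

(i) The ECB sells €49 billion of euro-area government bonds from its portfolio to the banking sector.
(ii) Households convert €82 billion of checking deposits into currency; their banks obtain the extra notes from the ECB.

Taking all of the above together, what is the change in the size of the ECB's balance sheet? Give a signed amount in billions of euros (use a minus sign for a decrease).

-€49 billion

OMO sale (to banks) €49 billion: an ECB asset is shed → −€49B.
Currency withdrawal €82 billion: only the composition of liabilities changes → 0.
Net: −49 + 0 = -€49 billion.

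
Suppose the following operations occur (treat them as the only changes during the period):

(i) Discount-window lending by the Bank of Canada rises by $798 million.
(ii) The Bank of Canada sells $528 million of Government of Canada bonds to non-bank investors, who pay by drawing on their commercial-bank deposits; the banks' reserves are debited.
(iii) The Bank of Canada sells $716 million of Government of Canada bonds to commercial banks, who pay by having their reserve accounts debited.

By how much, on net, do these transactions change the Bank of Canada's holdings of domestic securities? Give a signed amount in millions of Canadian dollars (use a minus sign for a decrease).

Bank of Canada balance sheet:
  Assets:      Securities −$1244M, Loans to banks +$798M
  Liabilities: Bank reserves −$446M
Commercial banking system:
  Assets:      Reserves at CB −$446M, Securities +$716M
  Liabilities: Checkable deposits −$528M, Borrowings from CB +$798M
So the change in the Bank of Canada's holdings of domestic securities is -$1244 million.

-$1244 million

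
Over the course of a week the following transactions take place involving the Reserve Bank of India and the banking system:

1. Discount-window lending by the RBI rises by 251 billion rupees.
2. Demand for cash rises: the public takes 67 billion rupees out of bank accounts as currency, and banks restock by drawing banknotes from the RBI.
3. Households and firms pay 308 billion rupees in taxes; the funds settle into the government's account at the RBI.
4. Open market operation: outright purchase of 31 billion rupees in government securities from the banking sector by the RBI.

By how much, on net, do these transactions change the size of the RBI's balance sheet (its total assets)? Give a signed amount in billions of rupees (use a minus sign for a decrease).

Discount-window loan 251 billion rupees: an RBI asset is acquired → +251B.
Currency withdrawal 67 billion rupees: only the composition of liabilities changes → 0.
Government account inflow 308 billion rupees: only the composition of liabilities changes → 0.
OMO purchase (from banks) 31 billion rupees: an RBI asset is acquired → +31B.
Net: 251 + 0 + 0 + 31 = +282 billion.

+282 billion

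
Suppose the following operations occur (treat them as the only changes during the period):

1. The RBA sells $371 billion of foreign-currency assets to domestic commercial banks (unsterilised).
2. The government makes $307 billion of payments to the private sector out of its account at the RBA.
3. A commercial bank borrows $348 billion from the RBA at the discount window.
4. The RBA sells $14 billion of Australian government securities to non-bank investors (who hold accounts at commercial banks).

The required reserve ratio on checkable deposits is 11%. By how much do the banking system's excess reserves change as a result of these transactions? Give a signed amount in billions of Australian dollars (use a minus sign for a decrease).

FX sale $371 billion: reserves −$371B, deposits 0.
Government spending $307 billion: reserves +$307B, deposits +$307B.
Discount-window loan $348 billion: reserves +$348B, deposits 0.
Asset sale (to non-banks) $14 billion: reserves −$14B, deposits −$14B.
Totals: Δreserves = +$270B, Δdeposits = +$293B.
Δrequired reserves = 11% × +$293B = +$32.23B.
Δexcess reserves = Δreserves − Δrequired = +$270B − (+$32.23B) = +$237.77 billion.

+$237.77 billion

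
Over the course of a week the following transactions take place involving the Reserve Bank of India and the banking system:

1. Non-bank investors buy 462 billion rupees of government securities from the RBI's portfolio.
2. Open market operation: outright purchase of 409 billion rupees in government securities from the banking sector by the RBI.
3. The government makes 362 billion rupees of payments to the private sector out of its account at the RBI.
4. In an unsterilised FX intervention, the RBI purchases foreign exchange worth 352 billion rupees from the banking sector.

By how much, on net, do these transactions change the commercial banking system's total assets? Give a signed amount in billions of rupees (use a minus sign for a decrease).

Asset sale (to non-banks) 462 billion rupees: bank balance sheets shrink → −462B.
OMO purchase (from banks) 409 billion rupees: just an asset swap on bank balance sheets → 0.
Government spending 362 billion rupees: bank balance sheets expand → +362B.
FX purchase 352 billion rupees: just an asset swap on bank balance sheets → 0.
Net: −462 + 0 + 362 + 0 = -100 billion.

-100 billion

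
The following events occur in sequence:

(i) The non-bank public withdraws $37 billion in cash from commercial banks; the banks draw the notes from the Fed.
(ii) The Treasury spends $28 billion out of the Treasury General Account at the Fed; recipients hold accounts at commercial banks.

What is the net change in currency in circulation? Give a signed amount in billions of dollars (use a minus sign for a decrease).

Currency withdrawal $37 billion: notes leave the central bank → +$37B.
Government spending $28 billion: no currency enters or leaves circulation → 0.
Net: 37 + 0 = +$37 billion.

+$37 billion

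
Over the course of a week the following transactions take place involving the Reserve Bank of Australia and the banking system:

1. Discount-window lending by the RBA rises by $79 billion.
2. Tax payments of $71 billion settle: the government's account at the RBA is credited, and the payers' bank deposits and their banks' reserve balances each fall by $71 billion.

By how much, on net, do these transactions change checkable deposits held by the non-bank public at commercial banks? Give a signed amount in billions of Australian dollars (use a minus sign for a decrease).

-$71 billion

Discount-window loan $79 billion: the counterparty is a bank, so public deposits are unchanged → 0.
Government account inflow $71 billion: non-bank counterparties' bank balances fall → −$71B.
Net: 0 − 71 = -$71 billion.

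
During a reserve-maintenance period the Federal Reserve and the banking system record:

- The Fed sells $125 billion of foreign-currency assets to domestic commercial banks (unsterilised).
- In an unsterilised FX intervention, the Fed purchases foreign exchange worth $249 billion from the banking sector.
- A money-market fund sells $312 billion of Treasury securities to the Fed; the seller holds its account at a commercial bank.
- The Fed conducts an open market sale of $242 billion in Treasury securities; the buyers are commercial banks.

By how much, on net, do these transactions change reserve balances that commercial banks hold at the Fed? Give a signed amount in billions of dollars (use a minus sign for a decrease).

FX sale $125 billion: the buying banks pay out of their reserve balances → −$125B.
FX purchase $249 billion: the Fed pays by crediting reserve accounts → +$249B.
Asset purchase (from non-banks) $312 billion: the Fed pays by crediting reserve accounts → +$312B.
OMO sale (to banks) $242 billion: the buying banks pay out of their reserve balances → −$242B.
Net: −125 + 249 + 312 − 242 = +$194 billion.

+$194 billion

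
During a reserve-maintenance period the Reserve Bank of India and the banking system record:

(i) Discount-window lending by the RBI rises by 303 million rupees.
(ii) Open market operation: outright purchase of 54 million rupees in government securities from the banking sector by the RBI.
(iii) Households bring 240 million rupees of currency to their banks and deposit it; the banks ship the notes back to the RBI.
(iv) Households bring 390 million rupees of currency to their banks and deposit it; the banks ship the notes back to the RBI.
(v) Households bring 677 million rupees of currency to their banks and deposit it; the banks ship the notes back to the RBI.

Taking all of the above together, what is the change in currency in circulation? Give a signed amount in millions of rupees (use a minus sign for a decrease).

Discount-window loan 303 million rupees: no currency enters or leaves circulation → 0.
OMO purchase (from banks) 54 million rupees: no currency enters or leaves circulation → 0.
Currency deposit 240 million rupees: notes return to the central bank → −240M.
Currency deposit 390 million rupees: notes return to the central bank → −390M.
Currency deposit 677 million rupees: notes return to the central bank → −677M.
Net: 0 + 0 − 240 − 390 − 677 = -1307 million.

-1307 million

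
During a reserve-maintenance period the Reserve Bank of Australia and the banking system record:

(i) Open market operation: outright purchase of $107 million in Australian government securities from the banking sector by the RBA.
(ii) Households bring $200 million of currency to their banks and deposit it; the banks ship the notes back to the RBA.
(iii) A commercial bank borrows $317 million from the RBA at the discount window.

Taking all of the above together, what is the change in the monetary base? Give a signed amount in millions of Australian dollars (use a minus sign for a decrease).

+$424 million

OMO purchase (from banks) $107 million: RBA balance sheet expands → +$107M.
Currency deposit $200 million: just a shift between currency and reserves — both are base money → 0.
Discount-window loan $317 million: RBA balance sheet expands → +$317M.
Net: 107 + 0 + 317 = +$424 million.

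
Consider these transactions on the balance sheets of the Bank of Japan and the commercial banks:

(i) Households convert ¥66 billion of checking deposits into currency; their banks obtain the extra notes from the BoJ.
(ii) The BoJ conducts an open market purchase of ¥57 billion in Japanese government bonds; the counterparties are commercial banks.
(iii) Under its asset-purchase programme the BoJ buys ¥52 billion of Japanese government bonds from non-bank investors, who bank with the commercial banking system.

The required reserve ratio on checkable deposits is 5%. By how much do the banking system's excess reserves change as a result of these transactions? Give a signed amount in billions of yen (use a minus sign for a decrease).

+¥43.7 billion

Currency withdrawal ¥66 billion: reserves −¥66B, deposits −¥66B.
OMO purchase (from banks) ¥57 billion: reserves +¥57B, deposits 0.
Asset purchase (from non-banks) ¥52 billion: reserves +¥52B, deposits +¥52B.
Totals: Δreserves = +¥43B, Δdeposits = −¥14B.
Δrequired reserves = 5% × −¥14B = −¥0.7B.
Δexcess reserves = Δreserves − Δrequired = +¥43B − (−¥0.7B) = +¥43.7 billion.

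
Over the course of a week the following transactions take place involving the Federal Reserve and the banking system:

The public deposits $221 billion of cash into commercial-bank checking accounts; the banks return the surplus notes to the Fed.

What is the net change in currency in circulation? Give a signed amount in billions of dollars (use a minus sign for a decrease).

-$221 billion

Fed balance sheet:
  Assets:      no change
  Liabilities: Bank reserves +$221B, Currency in circulation −$221B
Commercial banking system:
  Assets:      Reserves at CB +$221B
  Liabilities: Checkable deposits +$221B
So the change in currency in circulation is -$221 billion.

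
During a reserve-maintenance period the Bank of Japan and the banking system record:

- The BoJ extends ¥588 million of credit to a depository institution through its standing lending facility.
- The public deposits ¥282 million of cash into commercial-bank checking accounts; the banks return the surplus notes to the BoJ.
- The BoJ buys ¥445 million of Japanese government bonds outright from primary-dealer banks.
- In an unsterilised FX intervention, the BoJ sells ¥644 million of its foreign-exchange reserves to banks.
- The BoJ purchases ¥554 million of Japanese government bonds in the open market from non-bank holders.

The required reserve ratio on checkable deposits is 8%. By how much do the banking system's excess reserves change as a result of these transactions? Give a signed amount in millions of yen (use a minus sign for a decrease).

Discount-window loan ¥588 million: reserves +¥588M, deposits 0.
Currency deposit ¥282 million: reserves +¥282M, deposits +¥282M.
OMO purchase (from banks) ¥445 million: reserves +¥445M, deposits 0.
FX sale ¥644 million: reserves −¥644M, deposits 0.
Asset purchase (from non-banks) ¥554 million: reserves +¥554M, deposits +¥554M.
Totals: Δreserves = +¥1225M, Δdeposits = +¥836M.
Δrequired reserves = 8% × +¥836M = +¥66.88M.
Δexcess reserves = Δreserves − Δrequired = +¥1225M − (+¥66.88M) = +¥1158.12 million.

+¥1158.12 million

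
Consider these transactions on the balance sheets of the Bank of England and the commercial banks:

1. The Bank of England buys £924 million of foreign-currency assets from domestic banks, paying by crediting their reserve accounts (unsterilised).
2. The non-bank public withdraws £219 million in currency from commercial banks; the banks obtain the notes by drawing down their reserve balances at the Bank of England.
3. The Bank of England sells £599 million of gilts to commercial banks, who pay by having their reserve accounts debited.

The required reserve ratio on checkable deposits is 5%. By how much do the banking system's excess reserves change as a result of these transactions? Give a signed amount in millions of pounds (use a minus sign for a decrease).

FX purchase £924 million: reserves +£924M, deposits 0.
Currency withdrawal £219 million: reserves −£219M, deposits −£219M.
OMO sale (to banks) £599 million: reserves −£599M, deposits 0.
Totals: Δreserves = +£106M, Δdeposits = −£219M.
Δrequired reserves = 5% × −£219M = −£10.95M.
Δexcess reserves = Δreserves − Δrequired = +£106M − (−£10.95M) = +£116.95 million.

+£116.95 million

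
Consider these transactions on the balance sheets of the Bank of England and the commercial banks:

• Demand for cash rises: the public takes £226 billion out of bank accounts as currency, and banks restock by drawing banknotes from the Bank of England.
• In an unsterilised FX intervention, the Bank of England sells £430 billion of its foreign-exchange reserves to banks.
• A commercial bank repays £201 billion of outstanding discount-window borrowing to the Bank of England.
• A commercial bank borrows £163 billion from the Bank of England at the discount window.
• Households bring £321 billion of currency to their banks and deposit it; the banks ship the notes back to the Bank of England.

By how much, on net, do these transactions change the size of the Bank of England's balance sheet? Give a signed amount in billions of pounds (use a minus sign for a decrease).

-£468 billion

Currency withdrawal £226 billion: only the composition of liabilities changes → 0.
FX sale £430 billion: a Bank of England asset is shed → −£430B.
Discount-window repayment £201 billion: a Bank of England asset is shed → −£201B.
Discount-window loan £163 billion: a Bank of England asset is acquired → +£163B.
Currency deposit £321 billion: only the composition of liabilities changes → 0.
Net: 0 − 430 − 201 + 163 + 0 = -£468 billion.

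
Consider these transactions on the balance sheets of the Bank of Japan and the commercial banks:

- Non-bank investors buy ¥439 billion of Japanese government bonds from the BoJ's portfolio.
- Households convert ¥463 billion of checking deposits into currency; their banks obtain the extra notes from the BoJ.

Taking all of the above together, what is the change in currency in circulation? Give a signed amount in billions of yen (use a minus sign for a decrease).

Asset sale (to non-banks) ¥439 billion: no currency enters or leaves circulation → 0.
Currency withdrawal ¥463 billion: notes leave the central bank → +¥463B.
Net: 0 + 463 = +¥463 billion.

+¥463 billion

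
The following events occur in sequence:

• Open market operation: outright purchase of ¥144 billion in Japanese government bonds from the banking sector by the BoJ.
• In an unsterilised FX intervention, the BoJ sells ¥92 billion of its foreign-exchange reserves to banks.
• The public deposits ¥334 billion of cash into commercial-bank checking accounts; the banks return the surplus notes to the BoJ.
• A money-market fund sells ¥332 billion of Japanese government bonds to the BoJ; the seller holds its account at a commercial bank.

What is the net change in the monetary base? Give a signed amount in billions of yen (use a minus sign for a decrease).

BoJ balance sheet:
  Assets:      Securities +¥476B, Foreign assets −¥92B
  Liabilities: Bank reserves +¥718B, Currency in circulation −¥334B
Monetary base = currency + reserves: −¥334B + (+¥718B) = +¥384 billion.

+¥384 billion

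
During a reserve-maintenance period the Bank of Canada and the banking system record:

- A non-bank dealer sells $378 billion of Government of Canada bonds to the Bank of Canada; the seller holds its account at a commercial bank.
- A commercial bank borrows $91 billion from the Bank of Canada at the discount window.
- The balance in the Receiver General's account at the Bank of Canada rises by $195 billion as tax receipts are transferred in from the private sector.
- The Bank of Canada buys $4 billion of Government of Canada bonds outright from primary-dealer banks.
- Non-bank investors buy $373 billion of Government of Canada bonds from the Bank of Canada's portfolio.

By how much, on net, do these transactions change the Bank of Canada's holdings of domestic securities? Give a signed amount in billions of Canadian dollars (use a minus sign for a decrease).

+$9 billion

Asset purchase (from non-banks) $378 billion: securities added to the Bank of Canada's portfolio → +$378B.
Discount-window loan $91 billion: the Bank of Canada's securities portfolio is untouched → 0.
Government account inflow $195 billion: the Bank of Canada's securities portfolio is untouched → 0.
OMO purchase (from banks) $4 billion: securities added to the Bank of Canada's portfolio → +$4B.
Asset sale (to non-banks) $373 billion: securities removed from the Bank of Canada's portfolio → −$373B.
Net: 378 + 0 + 0 + 4 − 373 = +$9 billion.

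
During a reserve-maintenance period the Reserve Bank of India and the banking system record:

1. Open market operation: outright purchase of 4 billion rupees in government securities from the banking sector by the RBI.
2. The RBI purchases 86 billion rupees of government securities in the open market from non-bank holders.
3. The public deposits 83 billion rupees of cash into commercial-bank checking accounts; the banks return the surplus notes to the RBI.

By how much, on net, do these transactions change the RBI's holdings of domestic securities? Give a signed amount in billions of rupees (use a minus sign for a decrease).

RBI balance sheet:
  Assets:      Securities +90B
  Liabilities: Bank reserves +173B, Currency in circulation −83B
So the change in the RBI's holdings of domestic securities is +90 billion.

+90 billion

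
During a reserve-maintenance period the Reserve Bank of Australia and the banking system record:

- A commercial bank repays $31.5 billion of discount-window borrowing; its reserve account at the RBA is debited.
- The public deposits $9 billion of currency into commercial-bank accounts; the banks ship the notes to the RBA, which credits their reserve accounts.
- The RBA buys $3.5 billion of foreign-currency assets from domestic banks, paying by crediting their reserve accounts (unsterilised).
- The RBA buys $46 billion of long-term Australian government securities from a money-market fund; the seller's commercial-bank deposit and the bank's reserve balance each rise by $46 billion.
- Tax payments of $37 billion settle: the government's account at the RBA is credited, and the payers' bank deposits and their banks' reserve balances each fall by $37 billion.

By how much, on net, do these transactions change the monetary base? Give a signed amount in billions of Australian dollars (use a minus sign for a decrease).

Discount-window repayment $31.5 billion: RBA balance sheet contracts → −$31.5B.
Currency deposit $9 billion: just a shift between currency and reserves — both are base money → 0.
FX purchase $3.5 billion: RBA balance sheet expands → +$3.5B.
Asset purchase (from non-banks) $46 billion: RBA balance sheet expands → +$46B.
Government account inflow $37 billion: reserves shift to a non-base liability → −$37B.
Net: −31.5 + 0 + 3.5 + 46 − 37 = -$19 billion.

-$19 billion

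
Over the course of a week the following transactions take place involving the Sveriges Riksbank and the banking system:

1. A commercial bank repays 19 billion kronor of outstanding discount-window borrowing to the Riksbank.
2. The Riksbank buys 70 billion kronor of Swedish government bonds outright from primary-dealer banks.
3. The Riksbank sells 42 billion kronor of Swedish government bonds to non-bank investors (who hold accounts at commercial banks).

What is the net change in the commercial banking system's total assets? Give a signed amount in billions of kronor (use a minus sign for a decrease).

Discount-window repayment 19 billion kronor: bank balance sheets shrink → −19B.
OMO purchase (from banks) 70 billion kronor: just an asset swap on bank balance sheets → 0.
Asset sale (to non-banks) 42 billion kronor: bank balance sheets shrink → −42B.
Net: −19 + 0 − 42 = -61 billion.

-61 billion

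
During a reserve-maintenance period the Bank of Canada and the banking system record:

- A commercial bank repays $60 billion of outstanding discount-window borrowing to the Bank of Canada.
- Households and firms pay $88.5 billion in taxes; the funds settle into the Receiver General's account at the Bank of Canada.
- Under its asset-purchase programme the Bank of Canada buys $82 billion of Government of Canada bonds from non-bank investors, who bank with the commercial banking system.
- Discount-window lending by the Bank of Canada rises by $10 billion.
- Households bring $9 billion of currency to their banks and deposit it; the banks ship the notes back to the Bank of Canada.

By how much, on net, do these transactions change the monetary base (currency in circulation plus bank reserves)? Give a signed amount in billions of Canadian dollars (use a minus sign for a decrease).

-$56.5 billion

Discount-window repayment $60 billion: Bank of Canada balance sheet contracts → −$60B.
Government account inflow $88.5 billion: reserves shift to a non-base liability → −$88.5B.
Asset purchase (from non-banks) $82 billion: Bank of Canada balance sheet expands → +$82B.
Discount-window loan $10 billion: Bank of Canada balance sheet expands → +$10B.
Currency deposit $9 billion: just a shift between currency and reserves — both are base money → 0.
Net: −60 − 88.5 + 82 + 10 + 0 = -$56.5 billion.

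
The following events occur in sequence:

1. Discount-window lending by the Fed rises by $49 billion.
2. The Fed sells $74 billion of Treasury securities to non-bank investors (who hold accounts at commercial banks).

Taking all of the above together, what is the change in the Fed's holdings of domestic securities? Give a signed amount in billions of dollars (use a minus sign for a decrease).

Discount-window loan $49 billion: the Fed's securities portfolio is untouched → 0.
Asset sale (to non-banks) $74 billion: securities removed from the Fed's portfolio → −$74B.
Net: 0 − 74 = -$74 billion.

-$74 billion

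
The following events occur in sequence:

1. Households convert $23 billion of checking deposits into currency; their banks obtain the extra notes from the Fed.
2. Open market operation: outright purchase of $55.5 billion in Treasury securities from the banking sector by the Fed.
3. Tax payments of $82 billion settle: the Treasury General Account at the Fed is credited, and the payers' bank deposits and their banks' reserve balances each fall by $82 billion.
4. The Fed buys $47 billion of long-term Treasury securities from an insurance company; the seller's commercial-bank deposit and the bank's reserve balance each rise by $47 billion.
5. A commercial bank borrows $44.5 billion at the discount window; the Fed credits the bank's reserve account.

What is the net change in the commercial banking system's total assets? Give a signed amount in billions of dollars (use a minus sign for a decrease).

Currency withdrawal $23 billion: bank balance sheets shrink → −$23B.
OMO purchase (from banks) $55.5 billion: just an asset swap on bank balance sheets → 0.
Government account inflow $82 billion: bank balance sheets shrink → −$82B.
Asset purchase (from non-banks) $47 billion: bank balance sheets expand → +$47B.
Discount-window loan $44.5 billion: bank balance sheets expand → +$44.5B.
Net: −23 + 0 − 82 + 47 + 44.5 = -$13.5 billion.

-$13.5 billion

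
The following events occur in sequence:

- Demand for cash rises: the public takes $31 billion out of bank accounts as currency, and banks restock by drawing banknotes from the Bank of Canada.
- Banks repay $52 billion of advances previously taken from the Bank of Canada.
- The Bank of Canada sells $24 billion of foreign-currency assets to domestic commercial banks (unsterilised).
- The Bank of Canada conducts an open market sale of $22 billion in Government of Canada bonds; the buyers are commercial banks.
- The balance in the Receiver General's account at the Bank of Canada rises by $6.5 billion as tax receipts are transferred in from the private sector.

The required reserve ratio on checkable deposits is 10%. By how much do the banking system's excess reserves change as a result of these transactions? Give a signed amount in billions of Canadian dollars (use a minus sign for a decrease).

Currency withdrawal $31 billion: reserves −$31B, deposits −$31B.
Discount-window repayment $52 billion: reserves −$52B, deposits 0.
FX sale $24 billion: reserves −$24B, deposits 0.
OMO sale (to banks) $22 billion: reserves −$22B, deposits 0.
Government account inflow $6.5 billion: reserves −$6.5B, deposits −$6.5B.
Totals: Δreserves = −$135.5B, Δdeposits = −$37.5B.
Δrequired reserves = 10% × −$37.5B = −$3.75B.
Δexcess reserves = Δreserves − Δrequired = −$135.5B − (−$3.75B) = -$131.75 billion.

-$131.75 billion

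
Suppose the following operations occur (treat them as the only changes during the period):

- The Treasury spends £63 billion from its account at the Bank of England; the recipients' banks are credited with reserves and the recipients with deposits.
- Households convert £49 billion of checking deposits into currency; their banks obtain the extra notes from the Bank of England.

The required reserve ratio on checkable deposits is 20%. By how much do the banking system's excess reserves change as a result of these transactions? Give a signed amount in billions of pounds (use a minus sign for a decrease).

+£11.2 billion

Government spending £63 billion: reserves +£63B, deposits +£63B.
Currency withdrawal £49 billion: reserves −£49B, deposits −£49B.
Totals: Δreserves = +£14B, Δdeposits = +£14B.
Δrequired reserves = 20% × +£14B = +£2.8B.
Δexcess reserves = Δreserves − Δrequired = +£14B − (+£2.8B) = +£11.2 billion.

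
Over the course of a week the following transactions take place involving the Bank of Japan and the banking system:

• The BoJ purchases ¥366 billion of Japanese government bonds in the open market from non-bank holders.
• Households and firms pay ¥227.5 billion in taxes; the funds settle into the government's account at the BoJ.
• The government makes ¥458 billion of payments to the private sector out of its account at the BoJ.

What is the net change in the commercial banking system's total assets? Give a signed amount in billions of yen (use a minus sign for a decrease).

BoJ balance sheet:
  Assets:      Securities +¥366B
  Liabilities: Bank reserves +¥596.5B, Government deposits −¥230.5B
Commercial banking system:
  Assets:      Reserves at CB +¥596.5B
  Liabilities: Checkable deposits +¥596.5B
Change in total bank assets = +¥596.5 billion.

+¥596.5 billion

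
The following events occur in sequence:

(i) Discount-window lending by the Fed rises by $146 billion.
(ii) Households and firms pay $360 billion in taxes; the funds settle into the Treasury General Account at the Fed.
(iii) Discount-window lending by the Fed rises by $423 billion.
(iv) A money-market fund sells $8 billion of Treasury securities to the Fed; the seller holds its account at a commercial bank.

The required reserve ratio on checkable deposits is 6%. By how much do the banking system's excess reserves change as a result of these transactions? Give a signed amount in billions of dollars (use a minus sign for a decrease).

Discount-window loan $146 billion: reserves +$146B, deposits 0.
Government account inflow $360 billion: reserves −$360B, deposits −$360B.
Discount-window loan $423 billion: reserves +$423B, deposits 0.
Asset purchase (from non-banks) $8 billion: reserves +$8B, deposits +$8B.
Totals: Δreserves = +$217B, Δdeposits = −$352B.
Δrequired reserves = 6% × −$352B = −$21.12B.
Δexcess reserves = Δreserves − Δrequired = +$217B − (−$21.12B) = +$238.12 billion.

+$238.12 billion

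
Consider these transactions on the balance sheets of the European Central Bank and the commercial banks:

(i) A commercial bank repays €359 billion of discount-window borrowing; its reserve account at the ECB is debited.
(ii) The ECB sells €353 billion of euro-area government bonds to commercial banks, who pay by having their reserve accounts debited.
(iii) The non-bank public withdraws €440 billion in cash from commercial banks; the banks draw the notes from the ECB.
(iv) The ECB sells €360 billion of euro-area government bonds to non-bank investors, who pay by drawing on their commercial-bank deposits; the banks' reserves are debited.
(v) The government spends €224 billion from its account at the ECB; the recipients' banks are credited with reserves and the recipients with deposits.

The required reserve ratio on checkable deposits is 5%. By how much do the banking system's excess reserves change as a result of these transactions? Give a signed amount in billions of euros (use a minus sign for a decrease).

-€1259.2 billion

Discount-window repayment €359 billion: reserves −€359B, deposits 0.
OMO sale (to banks) €353 billion: reserves −€353B, deposits 0.
Currency withdrawal €440 billion: reserves −€440B, deposits −€440B.
Asset sale (to non-banks) €360 billion: reserves −€360B, deposits −€360B.
Government spending €224 billion: reserves +€224B, deposits +€224B.
Totals: Δreserves = −€1288B, Δdeposits = −€576B.
Δrequired reserves = 5% × −€576B = −€28.8B.
Δexcess reserves = Δreserves − Δrequired = −€1288B − (−€28.8B) = -€1259.2 billion.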